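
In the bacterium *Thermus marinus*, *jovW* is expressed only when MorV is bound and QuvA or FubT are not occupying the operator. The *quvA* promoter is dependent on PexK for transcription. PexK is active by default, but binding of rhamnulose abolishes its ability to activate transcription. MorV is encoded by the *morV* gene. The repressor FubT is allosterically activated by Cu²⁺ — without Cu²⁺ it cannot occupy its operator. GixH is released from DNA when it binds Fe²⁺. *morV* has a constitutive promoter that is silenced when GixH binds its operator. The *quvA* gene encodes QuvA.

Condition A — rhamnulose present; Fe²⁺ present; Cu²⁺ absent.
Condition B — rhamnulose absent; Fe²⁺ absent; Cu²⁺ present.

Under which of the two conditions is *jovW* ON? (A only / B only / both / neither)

Condition A:
Rhamnulose is present, so PexK is inactive.
Required activator PexK is absent, so *quvA* is not transcribed.
So QuvA is not produced.
Fe²⁺ is present, so GixH is inactive.
With no repressor bound, *morV* is transcribed.
So MorV is produced and active.
Cu²⁺ is absent, so FubT is inactive.
No repressor is bound and MorV is active, so *jovW* is transcribed.
→ *jovW* is ON in A.
Condition B:
Rhamnulose is absent, so PexK is active.
No repressor is bound and PexK is active, so *quvA* is transcribed.
So QuvA is produced and active.
Fe²⁺ is absent, so GixH is active.
With repressor GixH bound, *morV* is not transcribed.
So MorV is not produced.
Cu²⁺ is present, so FubT is active.
With repressor QuvA bound, *jovW* is not transcribed.
→ *jovW* is OFF in B.

A only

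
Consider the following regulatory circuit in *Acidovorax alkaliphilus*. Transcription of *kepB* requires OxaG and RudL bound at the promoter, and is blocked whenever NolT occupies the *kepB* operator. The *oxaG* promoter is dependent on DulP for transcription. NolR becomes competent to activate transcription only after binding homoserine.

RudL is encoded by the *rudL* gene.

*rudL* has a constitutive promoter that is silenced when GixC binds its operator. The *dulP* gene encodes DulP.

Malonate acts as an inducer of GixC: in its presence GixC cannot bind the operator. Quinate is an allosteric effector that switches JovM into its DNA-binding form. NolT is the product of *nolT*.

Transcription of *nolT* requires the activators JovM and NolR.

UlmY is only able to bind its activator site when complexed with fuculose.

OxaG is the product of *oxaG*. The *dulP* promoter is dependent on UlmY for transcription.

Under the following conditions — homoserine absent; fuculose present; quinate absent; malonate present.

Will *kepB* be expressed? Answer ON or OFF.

ON

Fuculose is present, so UlmY is active.
No repressor is bound and UlmY is active, so *dulP* is transcribed.
So DulP is produced and active.
No repressor is bound and DulP is active, so *oxaG* is transcribed.
So OxaG is produced and active.
Malonate is present, so GixC is inactive.
With no repressor bound, *rudL* is transcribed.
So RudL is produced and active.
Quinate is absent, so JovM is inactive.
Homoserine is absent, so NolR is inactive.
Required activator JovM is absent, so *nolT* is not transcribed.
So NolT is not produced.
No repressor is bound and OxaG and RudL are active, so *kepB* is transcribed.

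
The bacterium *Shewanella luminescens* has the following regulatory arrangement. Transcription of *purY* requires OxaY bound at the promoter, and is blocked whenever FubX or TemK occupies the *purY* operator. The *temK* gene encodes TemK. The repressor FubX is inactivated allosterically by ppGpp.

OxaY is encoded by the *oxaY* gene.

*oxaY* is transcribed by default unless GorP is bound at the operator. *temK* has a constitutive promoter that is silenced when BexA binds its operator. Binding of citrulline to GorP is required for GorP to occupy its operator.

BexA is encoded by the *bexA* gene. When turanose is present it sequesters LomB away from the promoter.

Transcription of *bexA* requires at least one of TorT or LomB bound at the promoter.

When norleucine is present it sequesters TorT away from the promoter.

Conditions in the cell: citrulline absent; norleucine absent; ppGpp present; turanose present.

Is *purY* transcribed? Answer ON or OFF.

ppGpp is present, so FubX is inactive.
Norleucine is absent, so TorT is active.
Turanose is present, so LomB is inactive.
Activator TorT is present, so *bexA* is transcribed.
So BexA is produced and active.
With repressor BexA bound, *temK* is not transcribed.
So TemK is not produced.
Citrulline is absent, so GorP is inactive.
With no repressor bound, *oxaY* is transcribed.
So OxaY is produced and active.
No repressor is bound and OxaY is active, so *purY* is transcribed.

ON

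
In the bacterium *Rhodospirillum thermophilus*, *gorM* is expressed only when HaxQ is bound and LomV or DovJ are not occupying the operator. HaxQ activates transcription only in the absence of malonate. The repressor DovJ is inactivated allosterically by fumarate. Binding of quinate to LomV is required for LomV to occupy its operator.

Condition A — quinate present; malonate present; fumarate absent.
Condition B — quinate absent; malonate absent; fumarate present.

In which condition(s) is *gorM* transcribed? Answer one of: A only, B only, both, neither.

Condition A:
Quinate is present, so LomV is active.
Malonate is present, so HaxQ is inactive.
Fumarate is absent, so DovJ is active.
With repressor LomV bound, *gorM* is not transcribed.
→ *gorM* is OFF in A.
Condition B:
Quinate is absent, so LomV is inactive.
Malonate is absent, so HaxQ is active.
Fumarate is present, so DovJ is inactive.
No repressor is bound and HaxQ is active, so *gorM* is transcribed.
→ *gorM* is ON in B.

B only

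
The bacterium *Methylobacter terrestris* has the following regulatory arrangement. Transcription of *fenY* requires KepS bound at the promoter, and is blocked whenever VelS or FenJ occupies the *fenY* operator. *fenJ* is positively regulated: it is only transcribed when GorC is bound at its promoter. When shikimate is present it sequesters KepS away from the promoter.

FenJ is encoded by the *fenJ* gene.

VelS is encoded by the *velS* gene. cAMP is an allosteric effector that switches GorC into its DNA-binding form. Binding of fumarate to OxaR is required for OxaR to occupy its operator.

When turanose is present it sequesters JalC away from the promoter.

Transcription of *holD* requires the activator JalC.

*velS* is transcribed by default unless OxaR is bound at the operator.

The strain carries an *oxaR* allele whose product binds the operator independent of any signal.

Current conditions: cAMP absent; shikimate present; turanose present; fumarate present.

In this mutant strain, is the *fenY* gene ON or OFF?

OFF

OxaR is constitutively active in this strain.
With repressor OxaR bound, *velS* is not transcribed.
So VelS is not produced.
cAMP is absent, so GorC is inactive.
Required activator GorC is absent, so *fenJ* is not transcribed.
So FenJ is not produced.
Shikimate is present, so KepS is inactive.
Required activator KepS is absent, so *fenY* is not transcribed.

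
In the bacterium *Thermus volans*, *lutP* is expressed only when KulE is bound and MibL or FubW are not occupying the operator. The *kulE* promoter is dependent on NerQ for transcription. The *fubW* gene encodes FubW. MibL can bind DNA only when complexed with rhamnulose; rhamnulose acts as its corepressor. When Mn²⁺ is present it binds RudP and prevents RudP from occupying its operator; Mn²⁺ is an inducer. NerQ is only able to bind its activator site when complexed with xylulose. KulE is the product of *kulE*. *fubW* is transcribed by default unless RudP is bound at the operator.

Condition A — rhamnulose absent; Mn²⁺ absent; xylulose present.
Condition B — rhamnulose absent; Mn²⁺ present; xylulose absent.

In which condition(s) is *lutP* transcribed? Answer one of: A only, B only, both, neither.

A only

Condition A:
Rhamnulose is absent, so MibL is inactive.
Mn²⁺ is absent, so RudP is active.
With repressor RudP bound, *fubW* is not transcribed.
So FubW is not produced.
Xylulose is present, so NerQ is active.
No repressor is bound and NerQ is active, so *kulE* is transcribed.
So KulE is produced and active.
No repressor is bound and KulE is active, so *lutP* is transcribed.
→ *lutP* is ON in A.
Condition B:
Rhamnulose is absent, so MibL is inactive.
Mn²⁺ is present, so RudP is inactive.
With no repressor bound, *fubW* is transcribed.
So FubW is produced and active.
Xylulose is absent, so NerQ is inactive.
Required activator NerQ is absent, so *kulE* is not transcribed.
So KulE is not produced.
With repressor FubW bound, *lutP* is not transcribed.
→ *lutP* is OFF in B.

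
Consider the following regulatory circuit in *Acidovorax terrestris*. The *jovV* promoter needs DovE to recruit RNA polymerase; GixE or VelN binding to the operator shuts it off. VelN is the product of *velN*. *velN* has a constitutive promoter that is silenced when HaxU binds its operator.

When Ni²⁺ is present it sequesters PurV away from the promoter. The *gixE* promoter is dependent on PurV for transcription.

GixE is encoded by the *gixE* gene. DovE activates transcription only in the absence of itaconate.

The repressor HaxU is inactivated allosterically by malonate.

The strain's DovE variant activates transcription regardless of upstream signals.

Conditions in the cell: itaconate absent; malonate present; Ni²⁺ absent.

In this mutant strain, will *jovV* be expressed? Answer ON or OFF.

Ni²⁺ is absent, so PurV is active.
No repressor is bound and PurV is active, so *gixE* is transcribed.
So GixE is produced and active.
DovE is constitutively active in this strain.
Malonate is present, so HaxU is inactive.
With no repressor bound, *velN* is transcribed.
So VelN is produced and active.
With repressor GixE bound, *jovV* is not transcribed.

OFF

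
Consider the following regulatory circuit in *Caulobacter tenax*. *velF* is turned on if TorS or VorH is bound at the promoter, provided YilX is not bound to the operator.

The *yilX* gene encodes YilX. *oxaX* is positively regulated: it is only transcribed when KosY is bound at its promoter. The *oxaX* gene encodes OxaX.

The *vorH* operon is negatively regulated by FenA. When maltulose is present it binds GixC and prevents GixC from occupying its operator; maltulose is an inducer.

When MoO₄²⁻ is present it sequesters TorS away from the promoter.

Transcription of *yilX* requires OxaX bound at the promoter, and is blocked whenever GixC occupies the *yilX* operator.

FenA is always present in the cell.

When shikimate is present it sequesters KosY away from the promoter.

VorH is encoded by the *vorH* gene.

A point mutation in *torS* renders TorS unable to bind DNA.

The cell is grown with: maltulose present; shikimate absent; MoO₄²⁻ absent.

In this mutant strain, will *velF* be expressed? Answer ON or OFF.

OFF

TorS is non-functional in this strain, so it has no effect.
FenA is produced constitutively and is active.
With repressor FenA bound, *vorH* is not transcribed.
So VorH is not produced.
Maltulose is present, so GixC is inactive.
Shikimate is absent, so KosY is active.
No repressor is bound and KosY is active, so *oxaX* is transcribed.
So OxaX is produced and active.
No repressor is bound and OxaX is active, so *yilX* is transcribed.
So YilX is produced and active.
With repressor YilX bound, *velF* is not transcribed.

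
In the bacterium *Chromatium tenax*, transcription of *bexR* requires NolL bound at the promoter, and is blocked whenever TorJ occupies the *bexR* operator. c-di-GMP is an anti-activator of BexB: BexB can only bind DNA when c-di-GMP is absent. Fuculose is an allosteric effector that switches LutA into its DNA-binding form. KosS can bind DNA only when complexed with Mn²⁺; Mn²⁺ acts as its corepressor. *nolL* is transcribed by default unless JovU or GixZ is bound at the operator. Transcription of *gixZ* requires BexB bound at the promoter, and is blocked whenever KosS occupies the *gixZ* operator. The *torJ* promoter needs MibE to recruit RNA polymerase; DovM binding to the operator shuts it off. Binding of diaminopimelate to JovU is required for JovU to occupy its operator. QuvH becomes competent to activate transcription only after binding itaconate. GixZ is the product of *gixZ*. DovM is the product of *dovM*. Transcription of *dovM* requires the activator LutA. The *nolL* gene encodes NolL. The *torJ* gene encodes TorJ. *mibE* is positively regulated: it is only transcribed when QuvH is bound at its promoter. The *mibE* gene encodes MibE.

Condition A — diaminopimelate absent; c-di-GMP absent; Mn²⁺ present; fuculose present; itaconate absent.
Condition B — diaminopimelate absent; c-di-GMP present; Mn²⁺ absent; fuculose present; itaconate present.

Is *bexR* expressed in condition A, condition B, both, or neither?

both

Condition A:
Diaminopimelate is absent, so JovU is inactive.
c-di-GMP is absent, so BexB is active.
Mn²⁺ is present, so KosS is active.
With repressor KosS bound, *gixZ* is not transcribed.
So GixZ is not produced.
With no repressor bound, *nolL* is transcribed.
So NolL is produced and active.
Fuculose is present, so LutA is active.
No repressor is bound and LutA is active, so *dovM* is transcribed.
So DovM is produced and active.
Itaconate is absent, so QuvH is inactive.
Required activator QuvH is absent, so *mibE* is not transcribed.
So MibE is not produced.
With repressor DovM bound, *torJ* is not transcribed.
So TorJ is not produced.
No repressor is bound and NolL is active, so *bexR* is transcribed.
→ *bexR* is ON in A.
Condition B:
Diaminopimelate is absent, so JovU is inactive.
c-di-GMP is present, so BexB is inactive.
Mn²⁺ is absent, so KosS is inactive.
Required activator BexB is absent, so *gixZ* is not transcribed.
So GixZ is not produced.
With no repressor bound, *nolL* is transcribed.
So NolL is produced and active.
Fuculose is present, so LutA is active.
No repressor is bound and LutA is active, so *dovM* is transcribed.
So DovM is produced and active.
Itaconate is present, so QuvH is active.
No repressor is bound and QuvH is active, so *mibE* is transcribed.
So MibE is produced and active.
With repressor DovM bound, *torJ* is not transcribed.
So TorJ is not produced.
No repressor is bound and NolL is active, so *bexR* is transcribed.
→ *bexR* is ON in B.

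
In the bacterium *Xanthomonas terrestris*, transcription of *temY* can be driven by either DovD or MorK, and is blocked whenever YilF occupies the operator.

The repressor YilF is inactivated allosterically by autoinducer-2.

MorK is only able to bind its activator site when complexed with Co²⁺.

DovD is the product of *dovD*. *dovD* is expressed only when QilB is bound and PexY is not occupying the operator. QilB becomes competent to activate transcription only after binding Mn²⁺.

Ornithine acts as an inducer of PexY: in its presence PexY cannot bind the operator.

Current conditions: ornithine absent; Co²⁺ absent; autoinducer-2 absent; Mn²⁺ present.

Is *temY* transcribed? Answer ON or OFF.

Ornithine is absent, so PexY is active.
Mn²⁺ is present, so QilB is active.
With repressor PexY bound, *dovD* is not transcribed.
So DovD is not produced.
Co²⁺ is absent, so MorK is inactive.
Autoinducer-2 is absent, so YilF is active.
With repressor YilF bound, *temY* is not transcribed.

OFF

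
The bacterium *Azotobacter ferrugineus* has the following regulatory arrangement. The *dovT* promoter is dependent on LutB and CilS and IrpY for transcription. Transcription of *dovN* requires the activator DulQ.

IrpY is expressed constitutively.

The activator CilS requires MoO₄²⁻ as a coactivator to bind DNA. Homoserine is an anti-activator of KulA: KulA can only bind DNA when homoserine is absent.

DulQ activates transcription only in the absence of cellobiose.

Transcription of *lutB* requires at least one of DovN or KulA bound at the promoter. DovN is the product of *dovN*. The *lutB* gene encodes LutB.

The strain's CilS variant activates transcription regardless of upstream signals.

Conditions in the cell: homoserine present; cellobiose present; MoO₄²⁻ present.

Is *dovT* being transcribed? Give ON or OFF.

Cellobiose is present, so DulQ is inactive.
Required activator DulQ is absent, so *dovN* is not transcribed.
So DovN is not produced.
Homoserine is present, so KulA is inactive.
No activator is available at the *lutB* promoter, so *lutB* is not transcribed.
So LutB is not produced.
CilS is constitutively active in this strain.
IrpY is produced constitutively and is active.
Required activator LutB is absent, so *dovT* is not transcribed.

OFF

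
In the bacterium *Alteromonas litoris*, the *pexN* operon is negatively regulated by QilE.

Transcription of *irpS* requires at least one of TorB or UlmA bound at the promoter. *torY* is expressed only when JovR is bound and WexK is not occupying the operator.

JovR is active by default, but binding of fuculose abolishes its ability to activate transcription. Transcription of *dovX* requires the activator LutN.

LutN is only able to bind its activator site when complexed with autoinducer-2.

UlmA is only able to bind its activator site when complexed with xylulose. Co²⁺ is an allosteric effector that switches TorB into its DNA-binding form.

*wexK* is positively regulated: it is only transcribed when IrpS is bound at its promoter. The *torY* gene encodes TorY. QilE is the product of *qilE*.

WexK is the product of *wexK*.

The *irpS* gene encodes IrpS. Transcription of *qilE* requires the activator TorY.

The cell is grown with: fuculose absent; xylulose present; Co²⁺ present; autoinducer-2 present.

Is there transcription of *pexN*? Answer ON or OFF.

ON

Co²⁺ is present, so TorB is active.
Xylulose is present, so UlmA is active.
Activator TorB is present, so *irpS* is transcribed.
So IrpS is produced and active.
No repressor is bound and IrpS is active, so *wexK* is transcribed.
So WexK is produced and active.
Fuculose is absent, so JovR is active.
With repressor WexK bound, *torY* is not transcribed.
So TorY is not produced.
Required activator TorY is absent, so *qilE* is not transcribed.
So QilE is not produced.
With no repressor bound, *pexN* is transcribed.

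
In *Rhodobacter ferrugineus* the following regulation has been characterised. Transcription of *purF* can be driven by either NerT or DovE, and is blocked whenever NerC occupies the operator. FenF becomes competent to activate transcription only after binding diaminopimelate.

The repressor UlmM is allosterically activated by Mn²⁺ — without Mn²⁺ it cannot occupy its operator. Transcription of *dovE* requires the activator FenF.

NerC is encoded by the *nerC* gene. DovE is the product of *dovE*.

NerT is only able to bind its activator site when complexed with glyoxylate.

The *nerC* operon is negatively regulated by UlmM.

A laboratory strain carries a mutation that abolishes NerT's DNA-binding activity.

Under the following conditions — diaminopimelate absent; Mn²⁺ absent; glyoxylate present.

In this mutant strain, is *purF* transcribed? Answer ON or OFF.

Mn²⁺ is absent, so UlmM is inactive.
With no repressor bound, *nerC* is transcribed.
So NerC is produced and active.
NerT is non-functional in this strain, so it has no effect.
Diaminopimelate is absent, so FenF is inactive.
Required activator FenF is absent, so *dovE* is not transcribed.
So DovE is not produced.
With repressor NerC bound, *purF* is not transcribed.

OFF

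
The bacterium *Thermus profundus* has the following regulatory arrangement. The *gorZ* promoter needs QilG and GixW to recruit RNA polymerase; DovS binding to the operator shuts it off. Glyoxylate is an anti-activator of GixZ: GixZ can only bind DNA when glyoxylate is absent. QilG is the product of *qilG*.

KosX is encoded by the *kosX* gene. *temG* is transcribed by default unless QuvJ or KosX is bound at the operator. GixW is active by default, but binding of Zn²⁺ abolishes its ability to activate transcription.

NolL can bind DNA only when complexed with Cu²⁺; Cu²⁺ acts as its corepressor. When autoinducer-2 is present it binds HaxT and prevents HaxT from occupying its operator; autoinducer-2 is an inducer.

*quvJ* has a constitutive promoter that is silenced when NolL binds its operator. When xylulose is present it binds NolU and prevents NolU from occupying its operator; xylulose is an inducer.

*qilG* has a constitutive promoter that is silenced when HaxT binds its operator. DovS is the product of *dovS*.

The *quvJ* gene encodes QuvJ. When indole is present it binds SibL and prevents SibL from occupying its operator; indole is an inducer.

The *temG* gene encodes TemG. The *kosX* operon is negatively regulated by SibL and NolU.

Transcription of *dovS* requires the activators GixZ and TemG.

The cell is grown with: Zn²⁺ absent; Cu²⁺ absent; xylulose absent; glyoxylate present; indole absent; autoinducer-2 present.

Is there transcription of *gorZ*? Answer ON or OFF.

ON

Autoinducer-2 is present, so HaxT is inactive.
With no repressor bound, *qilG* is transcribed.
So QilG is produced and active.
Glyoxylate is present, so GixZ is inactive.
Cu²⁺ is absent, so NolL is inactive.
With no repressor bound, *quvJ* is transcribed.
So QuvJ is produced and active.
Indole is absent, so SibL is active.
Xylulose is absent, so NolU is active.
With repressor SibL bound, *kosX* is not transcribed.
So KosX is not produced.
With repressor QuvJ bound, *temG* is not transcribed.
So TemG is not produced.
Required activator GixZ is absent, so *dovS* is not transcribed.
So DovS is not produced.
Zn²⁺ is absent, so GixW is active.
No repressor is bound and QilG and GixW are active, so *gorZ* is transcribed.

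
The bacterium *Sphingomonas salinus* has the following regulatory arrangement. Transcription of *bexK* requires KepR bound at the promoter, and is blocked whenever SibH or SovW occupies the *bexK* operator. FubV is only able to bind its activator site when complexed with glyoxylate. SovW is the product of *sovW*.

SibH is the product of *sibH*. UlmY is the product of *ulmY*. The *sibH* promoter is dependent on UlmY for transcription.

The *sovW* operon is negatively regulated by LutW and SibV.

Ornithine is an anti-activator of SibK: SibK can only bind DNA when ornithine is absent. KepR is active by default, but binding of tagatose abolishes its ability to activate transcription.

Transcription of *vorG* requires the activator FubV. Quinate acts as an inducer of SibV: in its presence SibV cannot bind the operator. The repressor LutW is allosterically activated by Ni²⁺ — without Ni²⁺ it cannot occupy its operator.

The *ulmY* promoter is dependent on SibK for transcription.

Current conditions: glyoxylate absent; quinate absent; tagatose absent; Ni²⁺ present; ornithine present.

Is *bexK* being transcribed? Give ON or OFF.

Tagatose is absent, so KepR is active.
Ornithine is present, so SibK is inactive.
Required activator SibK is absent, so *ulmY* is not transcribed.
So UlmY is not produced.
Required activator UlmY is absent, so *sibH* is not transcribed.
So SibH is not produced.
Ni²⁺ is present, so LutW is active.
Quinate is absent, so SibV is active.
With repressor LutW bound, *sovW* is not transcribed.
So SovW is not produced.
No repressor is bound and KepR is active, so *bexK* is transcribed.

ON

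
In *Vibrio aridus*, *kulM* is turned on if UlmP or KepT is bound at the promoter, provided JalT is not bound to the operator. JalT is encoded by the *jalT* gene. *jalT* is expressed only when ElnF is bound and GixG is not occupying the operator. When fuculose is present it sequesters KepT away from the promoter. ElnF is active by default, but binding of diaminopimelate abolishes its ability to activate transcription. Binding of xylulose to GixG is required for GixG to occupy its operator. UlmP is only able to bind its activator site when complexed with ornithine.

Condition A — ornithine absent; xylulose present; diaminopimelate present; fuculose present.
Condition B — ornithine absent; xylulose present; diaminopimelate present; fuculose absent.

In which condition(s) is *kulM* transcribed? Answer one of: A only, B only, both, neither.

Condition A:
Ornithine is absent, so UlmP is inactive.
Xylulose is present, so GixG is active.
Diaminopimelate is present, so ElnF is inactive.
With repressor GixG bound, *jalT* is not transcribed.
So JalT is not produced.
Fuculose is present, so KepT is inactive.
No activator is available at the *kulM* promoter, so *kulM* is not transcribed.
→ *kulM* is OFF in A.
Condition B:
Ornithine is absent, so UlmP is inactive.
Xylulose is present, so GixG is active.
Diaminopimelate is present, so ElnF is inactive.
With repressor GixG bound, *jalT* is not transcribed.
So JalT is not produced.
Fuculose is absent, so KepT is active.
Activator KepT is present, so *kulM* is transcribed.
→ *kulM* is ON in B.

B only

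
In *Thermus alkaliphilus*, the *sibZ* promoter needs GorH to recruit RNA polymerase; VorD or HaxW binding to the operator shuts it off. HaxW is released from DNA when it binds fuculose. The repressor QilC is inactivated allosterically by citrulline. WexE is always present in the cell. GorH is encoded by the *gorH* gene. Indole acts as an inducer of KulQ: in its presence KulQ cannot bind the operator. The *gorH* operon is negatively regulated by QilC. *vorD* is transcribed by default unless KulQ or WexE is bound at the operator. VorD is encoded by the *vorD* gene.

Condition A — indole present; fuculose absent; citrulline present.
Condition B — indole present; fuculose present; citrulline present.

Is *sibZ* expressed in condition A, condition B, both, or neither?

Condition A:
Indole is present, so KulQ is inactive.
WexE is produced constitutively and is active.
With repressor WexE bound, *vorD* is not transcribed.
So VorD is not produced.
Fuculose is absent, so HaxW is active.
Citrulline is present, so QilC is inactive.
With no repressor bound, *gorH* is transcribed.
So GorH is produced and active.
With repressor HaxW bound, *sibZ* is not transcribed.
→ *sibZ* is OFF in A.
Condition B:
Indole is present, so KulQ is inactive.
WexE is produced constitutively and is active.
With repressor WexE bound, *vorD* is not transcribed.
So VorD is not produced.
Fuculose is present, so HaxW is inactive.
Citrulline is present, so QilC is inactive.
With no repressor bound, *gorH* is transcribed.
So GorH is produced and active.
No repressor is bound and GorH is active, so *sibZ* is transcribed.
→ *sibZ* is ON in B.

B only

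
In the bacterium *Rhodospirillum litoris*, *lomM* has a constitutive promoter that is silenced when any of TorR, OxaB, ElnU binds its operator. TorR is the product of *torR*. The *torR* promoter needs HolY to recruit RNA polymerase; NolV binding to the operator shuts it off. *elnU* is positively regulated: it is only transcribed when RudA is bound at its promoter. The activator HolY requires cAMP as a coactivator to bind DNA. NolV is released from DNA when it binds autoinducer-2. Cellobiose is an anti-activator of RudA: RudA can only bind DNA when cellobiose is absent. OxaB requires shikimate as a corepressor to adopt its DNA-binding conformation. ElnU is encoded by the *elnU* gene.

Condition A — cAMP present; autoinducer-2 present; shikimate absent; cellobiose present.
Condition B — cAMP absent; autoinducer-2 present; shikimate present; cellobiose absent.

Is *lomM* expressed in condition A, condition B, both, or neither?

neither

Condition A:
cAMP is present, so HolY is active.
Autoinducer-2 is present, so NolV is inactive.
No repressor is bound and HolY is active, so *torR* is transcribed.
So TorR is produced and active.
Shikimate is absent, so OxaB is inactive.
Cellobiose is present, so RudA is inactive.
Required activator RudA is absent, so *elnU* is not transcribed.
So ElnU is not produced.
With repressor TorR bound, *lomM* is not transcribed.
→ *lomM* is OFF in A.
Condition B:
cAMP is absent, so HolY is inactive.
Autoinducer-2 is present, so NolV is inactive.
Required activator HolY is absent, so *torR* is not transcribed.
So TorR is not produced.
Shikimate is present, so OxaB is active.
Cellobiose is absent, so RudA is active.
No repressor is bound and RudA is active, so *elnU* is transcribed.
So ElnU is produced and active.
With repressor OxaB bound, *lomM* is not transcribed.
→ *lomM* is OFF in B.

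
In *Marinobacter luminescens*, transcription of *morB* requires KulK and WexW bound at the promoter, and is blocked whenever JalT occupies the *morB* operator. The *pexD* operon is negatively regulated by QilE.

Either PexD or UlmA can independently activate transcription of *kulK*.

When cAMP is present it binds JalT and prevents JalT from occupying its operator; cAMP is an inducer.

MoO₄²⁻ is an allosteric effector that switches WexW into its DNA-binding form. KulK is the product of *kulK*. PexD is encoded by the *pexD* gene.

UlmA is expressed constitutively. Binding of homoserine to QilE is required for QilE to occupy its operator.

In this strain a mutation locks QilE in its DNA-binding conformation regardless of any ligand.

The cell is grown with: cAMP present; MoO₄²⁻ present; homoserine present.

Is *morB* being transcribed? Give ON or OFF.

ON

QilE is constitutively active in this strain.
With repressor QilE bound, *pexD* is not transcribed.
So PexD is not produced.
UlmA is produced constitutively and is active.
Activator UlmA is present, so *kulK* is transcribed.
So KulK is produced and active.
MoO₄²⁻ is present, so WexW is active.
cAMP is present, so JalT is inactive.
No repressor is bound and KulK and WexW are active, so *morB* is transcribed.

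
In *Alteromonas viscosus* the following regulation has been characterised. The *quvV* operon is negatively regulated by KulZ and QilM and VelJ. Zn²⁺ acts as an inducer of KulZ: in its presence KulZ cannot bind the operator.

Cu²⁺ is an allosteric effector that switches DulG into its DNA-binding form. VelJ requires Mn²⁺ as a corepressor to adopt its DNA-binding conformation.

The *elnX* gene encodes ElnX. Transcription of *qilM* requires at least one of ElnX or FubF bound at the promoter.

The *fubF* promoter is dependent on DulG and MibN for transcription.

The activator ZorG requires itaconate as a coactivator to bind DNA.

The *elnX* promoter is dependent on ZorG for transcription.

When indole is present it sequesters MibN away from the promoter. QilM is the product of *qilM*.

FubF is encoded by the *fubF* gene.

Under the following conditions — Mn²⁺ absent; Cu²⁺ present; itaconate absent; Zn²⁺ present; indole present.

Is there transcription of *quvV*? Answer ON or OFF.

Zn²⁺ is present, so KulZ is inactive.
Itaconate is absent, so ZorG is inactive.
Required activator ZorG is absent, so *elnX* is not transcribed.
So ElnX is not produced.
Cu²⁺ is present, so DulG is active.
Indole is present, so MibN is inactive.
Required activator MibN is absent, so *fubF* is not transcribed.
So FubF is not produced.
No activator is available at the *qilM* promoter, so *qilM* is not transcribed.
So QilM is not produced.
Mn²⁺ is absent, so VelJ is inactive.
With no repressor bound, *quvV* is transcribed.

ON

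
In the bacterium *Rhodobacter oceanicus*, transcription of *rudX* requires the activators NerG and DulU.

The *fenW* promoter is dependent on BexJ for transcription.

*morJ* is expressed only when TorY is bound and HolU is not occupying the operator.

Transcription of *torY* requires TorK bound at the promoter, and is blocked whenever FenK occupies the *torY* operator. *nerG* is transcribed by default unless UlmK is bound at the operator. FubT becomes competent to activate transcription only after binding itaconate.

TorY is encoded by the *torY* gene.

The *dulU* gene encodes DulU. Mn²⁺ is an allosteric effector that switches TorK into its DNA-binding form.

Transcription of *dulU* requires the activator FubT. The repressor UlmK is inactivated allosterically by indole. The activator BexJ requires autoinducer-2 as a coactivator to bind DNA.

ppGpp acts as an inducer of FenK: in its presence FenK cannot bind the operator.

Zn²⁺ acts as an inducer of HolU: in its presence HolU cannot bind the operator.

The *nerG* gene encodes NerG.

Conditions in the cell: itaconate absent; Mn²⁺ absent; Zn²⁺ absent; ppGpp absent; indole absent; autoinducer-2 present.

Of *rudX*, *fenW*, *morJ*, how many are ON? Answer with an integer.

1

Indole is absent, so UlmK is active.
With repressor UlmK bound, *nerG* is not transcribed.
So NerG is not produced.
Itaconate is absent, so FubT is inactive.
Required activator FubT is absent, so *dulU* is not transcribed.
So DulU is not produced.
Required activator NerG is absent, so *rudX* is not transcribed.
→ *rudX* is OFF.
Autoinducer-2 is present, so BexJ is active.
No repressor is bound and BexJ is active, so *fenW* is transcribed.
→ *fenW* is ON.
ppGpp is absent, so FenK is active.
Mn²⁺ is absent, so TorK is inactive.
With repressor FenK bound, *torY* is not transcribed.
So TorY is not produced.
Zn²⁺ is absent, so HolU is active.
With repressor HolU bound, *morJ* is not transcribed.
→ *morJ* is OFF.
1 of the 3 genes is transcribed.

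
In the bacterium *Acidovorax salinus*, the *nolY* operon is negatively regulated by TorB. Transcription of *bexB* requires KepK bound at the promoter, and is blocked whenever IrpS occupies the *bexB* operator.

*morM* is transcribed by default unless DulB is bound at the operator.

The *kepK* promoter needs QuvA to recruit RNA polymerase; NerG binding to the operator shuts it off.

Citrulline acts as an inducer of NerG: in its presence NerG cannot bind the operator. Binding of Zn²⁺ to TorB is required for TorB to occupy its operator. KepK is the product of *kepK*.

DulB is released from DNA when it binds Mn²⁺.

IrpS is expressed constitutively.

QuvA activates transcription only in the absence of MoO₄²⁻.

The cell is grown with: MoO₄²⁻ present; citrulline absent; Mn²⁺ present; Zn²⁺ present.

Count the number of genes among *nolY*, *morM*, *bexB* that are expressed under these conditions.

1

Zn²⁺ is present, so TorB is active.
With repressor TorB bound, *nolY* is not transcribed.
→ *nolY* is OFF.
Mn²⁺ is present, so DulB is inactive.
With no repressor bound, *morM* is transcribed.
→ *morM* is ON.
Citrulline is absent, so NerG is active.
MoO₄²⁻ is present, so QuvA is inactive.
With repressor NerG bound, *kepK* is not transcribed.
So KepK is not produced.
IrpS is produced constitutively and is active.
With repressor IrpS bound, *bexB* is not transcribed.
→ *bexB* is OFF.
1 of the 3 genes is transcribed.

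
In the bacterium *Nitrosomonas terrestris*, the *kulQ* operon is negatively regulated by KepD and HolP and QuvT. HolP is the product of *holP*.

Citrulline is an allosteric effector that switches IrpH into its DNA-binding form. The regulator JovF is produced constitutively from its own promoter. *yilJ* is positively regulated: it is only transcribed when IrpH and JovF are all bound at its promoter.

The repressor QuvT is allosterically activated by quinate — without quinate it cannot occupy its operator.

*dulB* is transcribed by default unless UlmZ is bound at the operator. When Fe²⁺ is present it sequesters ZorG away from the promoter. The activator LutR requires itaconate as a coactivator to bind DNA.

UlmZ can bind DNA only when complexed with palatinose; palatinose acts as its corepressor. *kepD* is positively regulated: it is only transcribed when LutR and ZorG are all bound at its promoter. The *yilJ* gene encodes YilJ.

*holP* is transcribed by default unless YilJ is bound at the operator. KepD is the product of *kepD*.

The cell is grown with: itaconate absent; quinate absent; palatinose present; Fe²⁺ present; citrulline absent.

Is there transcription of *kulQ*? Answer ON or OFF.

OFF

Itaconate is absent, so LutR is inactive.
Fe²⁺ is present, so ZorG is inactive.
Required activator LutR is absent, so *kepD* is not transcribed.
So KepD is not produced.
Citrulline is absent, so IrpH is inactive.
JovF is produced constitutively and is active.
Required activator IrpH is absent, so *yilJ* is not transcribed.
So YilJ is not produced.
With no repressor bound, *holP* is transcribed.
So HolP is produced and active.
Quinate is absent, so QuvT is inactive.
With repressor HolP bound, *kulQ* is not transcribed.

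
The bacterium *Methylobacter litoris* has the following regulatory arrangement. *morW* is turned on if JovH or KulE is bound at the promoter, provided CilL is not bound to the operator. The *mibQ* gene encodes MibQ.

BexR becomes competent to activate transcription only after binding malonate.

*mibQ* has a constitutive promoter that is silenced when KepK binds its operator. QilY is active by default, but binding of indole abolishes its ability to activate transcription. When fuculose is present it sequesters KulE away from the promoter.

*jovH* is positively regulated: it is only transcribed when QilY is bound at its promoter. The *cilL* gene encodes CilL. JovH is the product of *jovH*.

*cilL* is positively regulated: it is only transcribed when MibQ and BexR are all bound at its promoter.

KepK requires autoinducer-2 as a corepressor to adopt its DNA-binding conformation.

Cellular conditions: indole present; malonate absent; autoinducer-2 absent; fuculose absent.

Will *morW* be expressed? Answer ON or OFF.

Autoinducer-2 is absent, so KepK is inactive.
With no repressor bound, *mibQ* is transcribed.
So MibQ is produced and active.
Malonate is absent, so BexR is inactive.
Required activator BexR is absent, so *cilL* is not transcribed.
So CilL is not produced.
Indole is present, so QilY is inactive.
Required activator QilY is absent, so *jovH* is not transcribed.
So JovH is not produced.
Fuculose is absent, so KulE is active.
Activator KulE is present, so *morW* is transcribed.

ON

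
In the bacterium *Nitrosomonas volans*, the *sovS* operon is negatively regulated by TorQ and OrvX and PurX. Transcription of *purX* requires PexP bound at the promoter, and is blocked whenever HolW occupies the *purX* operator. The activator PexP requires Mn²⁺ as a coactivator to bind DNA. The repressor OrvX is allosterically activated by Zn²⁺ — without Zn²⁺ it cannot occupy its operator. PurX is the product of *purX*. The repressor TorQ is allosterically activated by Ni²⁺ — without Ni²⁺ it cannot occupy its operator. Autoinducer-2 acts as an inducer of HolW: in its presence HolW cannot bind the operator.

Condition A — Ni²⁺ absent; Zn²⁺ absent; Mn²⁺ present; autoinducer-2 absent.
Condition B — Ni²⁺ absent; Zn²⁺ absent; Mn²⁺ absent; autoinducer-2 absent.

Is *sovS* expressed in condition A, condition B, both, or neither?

Condition A:
Ni²⁺ is absent, so TorQ is inactive.
Zn²⁺ is absent, so OrvX is inactive.
Mn²⁺ is present, so PexP is active.
Autoinducer-2 is absent, so HolW is active.
With repressor HolW bound, *purX* is not transcribed.
So PurX is not produced.
With no repressor bound, *sovS* is transcribed.
→ *sovS* is ON in A.
Condition B:
Ni²⁺ is absent, so TorQ is inactive.
Zn²⁺ is absent, so OrvX is inactive.
Mn²⁺ is absent, so PexP is inactive.
Autoinducer-2 is absent, so HolW is active.
With repressor HolW bound, *purX* is not transcribed.
So PurX is not produced.
With no repressor bound, *sovS* is transcribed.
→ *sovS* is ON in B.

both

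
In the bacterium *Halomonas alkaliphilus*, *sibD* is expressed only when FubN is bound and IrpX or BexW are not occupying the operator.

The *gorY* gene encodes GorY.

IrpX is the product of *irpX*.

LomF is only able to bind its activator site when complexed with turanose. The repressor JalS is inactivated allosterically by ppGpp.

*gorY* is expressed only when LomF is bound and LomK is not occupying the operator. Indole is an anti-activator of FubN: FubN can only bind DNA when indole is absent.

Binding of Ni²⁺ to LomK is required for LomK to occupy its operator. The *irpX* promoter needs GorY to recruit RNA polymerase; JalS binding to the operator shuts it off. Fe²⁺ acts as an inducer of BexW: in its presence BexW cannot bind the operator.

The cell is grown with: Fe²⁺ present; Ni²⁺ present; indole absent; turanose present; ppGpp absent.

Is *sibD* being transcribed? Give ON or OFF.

ON

ppGpp is absent, so JalS is active.
Turanose is present, so LomF is active.
Ni²⁺ is present, so LomK is active.
With repressor LomK bound, *gorY* is not transcribed.
So GorY is not produced.
With repressor JalS bound, *irpX* is not transcribed.
So IrpX is not produced.
Fe²⁺ is present, so BexW is inactive.
Indole is absent, so FubN is active.
No repressor is bound and FubN is active, so *sibD* is transcribed.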